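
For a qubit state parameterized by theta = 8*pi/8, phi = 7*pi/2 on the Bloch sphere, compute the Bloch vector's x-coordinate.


theta = 3.1416, phi = 10.9956
r_x = sin(theta)*cos(phi) = 0.0000 * 0.0000
r_x = 0.0000

0.0000


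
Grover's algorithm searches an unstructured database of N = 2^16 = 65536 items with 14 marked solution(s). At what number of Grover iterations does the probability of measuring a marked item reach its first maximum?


After j Grover iterations the success probability is P(j) = sin^2((2j+1)*theta), where sin(theta) = sqrt(k/N).
N = 2^16 = 65536, k = 14
sin(theta) = sqrt(k/N) = 0.01461584917
theta = arcsin(sqrt(k/N)) = 0.0146163696 rad
P(j) reaches its first maximum when (2j+1)*theta is as close as possible to pi/2, i.e. j = round(pi/(4*theta) - 1/2).
pi/(4*theta) - 1/2 = 53.2341
(For comparison, the common estimate pi/4 * sqrt(N/k) = 53.7361; the exact maximiser is used here.)
Optimal iterations = 53

53


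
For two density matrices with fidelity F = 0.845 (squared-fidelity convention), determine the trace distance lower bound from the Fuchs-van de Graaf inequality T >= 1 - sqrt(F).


Fuchs-van de Graaf (squared-fidelity convention): 1 - sqrt(F) <= T <= sqrt(1 - F).
Lower bound: T >= 1 - sqrt(F)
sqrt(F) = sqrt(0.845) = 0.9192
T >= 1 - 0.9192
T >= 0.0808

0.0808


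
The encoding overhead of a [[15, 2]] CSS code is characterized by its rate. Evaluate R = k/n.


Code rate R = k/n
= 2/15
= 0.1333

0.1333


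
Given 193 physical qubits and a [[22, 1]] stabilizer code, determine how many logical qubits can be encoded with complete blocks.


Each code block uses 22 physical qubits for 1 logical qubit(s).
Number of complete blocks = floor(193 / 22) = 8
Logical qubits = 8 * 1
= 8

8


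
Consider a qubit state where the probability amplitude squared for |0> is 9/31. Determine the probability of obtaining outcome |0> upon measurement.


|alpha|^2 = 9/31 = 0.2903
|beta|^2 = 1 - 9/31 = 22/31 = 0.7097
P(|0>) = |alpha|^2 = 0.2903

0.2903


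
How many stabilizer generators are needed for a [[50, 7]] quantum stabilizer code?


For an [[n,k]] stabilizer code:
Number of stabilizer generators = n - k
= 50 - 7
= 43

43


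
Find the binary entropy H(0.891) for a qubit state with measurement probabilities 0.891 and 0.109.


S = -p*log2(p) - (1-p)*log2(1-p)
p = 0.8910, 1-p = 0.1090
= -0.8910 * log2(0.8910) - 0.1090 * log2(0.1090)
= -(-0.1484) - (-0.3485)
= 0.4969

0.4969


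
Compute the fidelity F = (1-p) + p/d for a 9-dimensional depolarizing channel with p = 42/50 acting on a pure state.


F = (1-p) + p/d
= (1 - 0.8400) + 0.8400/9
= 0.1600 + 0.0933
= 0.2533

0.2533


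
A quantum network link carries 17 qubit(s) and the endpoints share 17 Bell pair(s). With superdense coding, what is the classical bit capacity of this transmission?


Superdense coding allows 2 classical bits per shared entangled pair.
17 pair(s) -> 2 * 17 = 34 classical bits

34


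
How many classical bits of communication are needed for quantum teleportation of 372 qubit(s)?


Quantum teleportation requires 2 classical bits per qubit teleported.
372 qubit(s) -> 2 * 372 = 744 classical bits

744


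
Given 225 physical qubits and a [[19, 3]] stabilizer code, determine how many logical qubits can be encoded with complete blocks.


Each code block uses 19 physical qubits for 3 logical qubit(s).
Number of complete blocks = floor(225 / 19) = 11
Logical qubits = 11 * 3
= 33

33


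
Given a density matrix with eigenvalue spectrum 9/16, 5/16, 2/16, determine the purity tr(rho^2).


tr(rho^2) = sum of eigenvalues squared
= (9/16)^2 + (5/16)^2 + (2/16)^2
= (81 + 25 + 4) / 256
= 110/256
= 0.4297

0.4297


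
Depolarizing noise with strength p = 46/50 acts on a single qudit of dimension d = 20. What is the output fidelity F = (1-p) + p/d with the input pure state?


F = (1-p) + p/d
= (1 - 0.9200) + 0.9200/20
= 0.0800 + 0.0460
= 0.1260

0.1260


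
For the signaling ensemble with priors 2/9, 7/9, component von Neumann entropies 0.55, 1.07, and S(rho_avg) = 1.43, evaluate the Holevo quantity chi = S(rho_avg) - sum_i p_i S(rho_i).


chi = S(rho) - sum_i p_i * S(rho_i)
Weighted entropy = 2/9 * 0.55 + 7/9 * 1.07
= 0.9544
chi = 1.43 - 0.9544
= 0.4756

0.4756


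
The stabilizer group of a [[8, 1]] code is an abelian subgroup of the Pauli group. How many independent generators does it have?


For an [[n,k]] stabilizer code:
Number of stabilizer generators = n - k
= 8 - 1
= 7

7


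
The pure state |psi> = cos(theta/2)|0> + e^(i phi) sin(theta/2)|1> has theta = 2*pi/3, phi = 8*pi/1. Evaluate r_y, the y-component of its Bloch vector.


theta = 2.0944, phi = 25.1327
r_y = sin(theta)*sin(phi) = 0.8660 * 0.0000
r_y = 0.0000

0.0000


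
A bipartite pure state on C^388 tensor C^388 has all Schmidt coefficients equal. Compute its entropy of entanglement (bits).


For a maximally entangled state in d x d:
S = log2(d) = log2(388)
= 8.5999

8.5999


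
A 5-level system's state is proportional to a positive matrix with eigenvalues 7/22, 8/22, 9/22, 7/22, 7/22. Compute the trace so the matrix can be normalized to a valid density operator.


tr(M) = sum of eigenvalues
= 7/22 + 8/22 + 9/22 + 7/22 + 7/22
= 38/22
= 1.7273

1.7273


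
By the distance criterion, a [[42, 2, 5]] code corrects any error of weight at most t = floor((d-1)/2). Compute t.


Code parameters: [[42, 2, 5]], distance d = 5.
Number of correctable errors = floor((d-1)/2)
= floor((5 - 1)/2)
= floor(4/2)
= 2

2


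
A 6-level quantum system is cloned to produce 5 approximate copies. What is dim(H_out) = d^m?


Output space = H^(tensor 5) where dim(H) = 6
dim = 6^5
= 36 (after 2 factors)
= 216 (after 3 factors)
= 1296 (after 4 factors)
= 7776 (after 5 factors)
= 7776

7776


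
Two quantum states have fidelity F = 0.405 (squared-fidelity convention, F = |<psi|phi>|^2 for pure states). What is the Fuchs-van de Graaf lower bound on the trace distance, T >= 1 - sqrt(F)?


Fuchs-van de Graaf (squared-fidelity convention): 1 - sqrt(F) <= T <= sqrt(1 - F).
Lower bound: T >= 1 - sqrt(F)
sqrt(F) = sqrt(0.405) = 0.6364
T >= 1 - 0.6364
T >= 0.3636

0.3636


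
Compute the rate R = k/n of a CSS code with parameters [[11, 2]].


Code rate R = k/n
= 2/11
= 0.1818

0.1818


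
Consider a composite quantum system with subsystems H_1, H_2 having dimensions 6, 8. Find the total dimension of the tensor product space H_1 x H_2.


dim(H_1 x H_2) = 6 * 8
= 48

48


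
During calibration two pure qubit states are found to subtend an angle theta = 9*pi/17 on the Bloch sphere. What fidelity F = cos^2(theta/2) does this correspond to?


For states separated by angle theta on Bloch sphere:
F = cos^2(theta/2)
theta = 9*pi/17 = 1.6632
theta/2 = 0.8316
cos(theta/2) = 0.6737
F = 0.4539

0.4539


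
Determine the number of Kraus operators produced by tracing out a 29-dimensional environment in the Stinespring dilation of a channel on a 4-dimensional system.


Tracing out the environment in an orthonormal basis {|i>_E} gives Kraus operators K_i = <i|_E U |0>_E.
Number of Kraus operators = dim(H_env) = d_env
= 29

29


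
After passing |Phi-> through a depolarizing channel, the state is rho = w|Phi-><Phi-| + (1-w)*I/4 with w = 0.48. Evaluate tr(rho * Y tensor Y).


|Phi-> = (|00> - |11>)/sqrt(2)
For the pure Bell state, <Y_A Y_B> = +1 (Bell-state Pauli correlator).
The maximally-mixed part I/4 has tr(I/4 * P tensor P) = 0 for any traceless Pauli P.
So <Y_A Y_B>_rho = w * (+1) + (1 - w) * 0
= 0.48 * (+1)
= 0.4800

0.4800


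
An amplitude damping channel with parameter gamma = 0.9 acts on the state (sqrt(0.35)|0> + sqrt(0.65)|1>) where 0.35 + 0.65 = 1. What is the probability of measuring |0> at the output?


For amplitude damping with parameter gamma on state sqrt(a)|0> + sqrt(b)|1>:
alpha^2 = 0.35, beta^2 = 0.65
P(|0>) = alpha^2 + gamma * beta^2
= 0.35 + 0.9 * 0.65
= 0.35 + 0.5850
= 0.9350

0.9350


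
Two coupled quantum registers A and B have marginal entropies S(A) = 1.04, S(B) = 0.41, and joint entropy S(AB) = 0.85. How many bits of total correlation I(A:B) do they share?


I(A:B) = S(A) + S(B) - S(AB)
= 1.04 + 0.41 - 0.85
= 0.6000

0.6000


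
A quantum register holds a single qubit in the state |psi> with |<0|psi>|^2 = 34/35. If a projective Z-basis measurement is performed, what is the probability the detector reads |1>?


|alpha|^2 = 34/35 = 0.9714
|beta|^2 = 1 - 34/35 = 1/35 = 0.0286
P(|1>) = |beta|^2 = 0.0286

0.0286


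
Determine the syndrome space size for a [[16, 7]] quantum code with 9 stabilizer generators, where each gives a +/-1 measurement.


Each stabilizer generator gives a binary (+1 or -1) measurement outcome.
With 9 independent generators:
Total syndromes = 2^9
= 512

512


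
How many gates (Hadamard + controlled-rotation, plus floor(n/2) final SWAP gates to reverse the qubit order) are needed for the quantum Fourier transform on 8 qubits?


Hadamard gates: 8
Controlled rotations: n*(n-1)/2 = 8*7/2 = 28
SWAP gates: floor(n/2) = floor(8/2) = 4
Total = 8 + 28 + 4
= 40

40


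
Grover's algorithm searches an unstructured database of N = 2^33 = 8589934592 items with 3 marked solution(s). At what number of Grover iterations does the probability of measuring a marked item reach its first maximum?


After j Grover iterations the success probability is P(j) = sin^2((2j+1)*theta), where sin(theta) = sqrt(k/N).
N = 2^33 = 8589934592, k = 3
sin(theta) = sqrt(k/N) = 1.868812365e-05
theta = arcsin(sqrt(k/N)) = 1.868812365e-05 rad
P(j) reaches its first maximum when (2j+1)*theta is as close as possible to pi/2, i.e. j = round(pi/(4*theta) - 1/2).
pi/(4*theta) - 1/2 = 42026.0928
(For comparison, the common estimate pi/4 * sqrt(N/k) = 42026.5928; the exact maximiser is used here.)
Optimal iterations = 42026

42026


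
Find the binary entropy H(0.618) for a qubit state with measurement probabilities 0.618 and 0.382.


S = -p*log2(p) - (1-p)*log2(1-p)
p = 0.6180, 1-p = 0.3820
= -0.6180 * log2(0.6180) - 0.3820 * log2(0.3820)
= -(-0.4291) - (-0.5304)
= 0.9594

0.9594


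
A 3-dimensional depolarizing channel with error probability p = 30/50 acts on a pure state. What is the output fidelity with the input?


F = (1-p) + p/d
= (1 - 0.6000) + 0.6000/3
= 0.4000 + 0.2000
= 0.6000

0.6000


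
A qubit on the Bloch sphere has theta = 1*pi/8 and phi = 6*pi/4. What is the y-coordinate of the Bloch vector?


theta = 0.3927, phi = 4.7124
r_y = sin(theta)*sin(phi) = 0.3827 * -1.0000
r_y = -0.3827

-0.3827


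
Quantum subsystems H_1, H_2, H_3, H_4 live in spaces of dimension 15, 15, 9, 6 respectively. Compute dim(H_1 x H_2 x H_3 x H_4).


dim(H_1 x H_2 x H_3 x H_4) = 15 * 15 * 9 * 6
= 225 * 9 * 6
= 2025 * 6
= 12150

12150


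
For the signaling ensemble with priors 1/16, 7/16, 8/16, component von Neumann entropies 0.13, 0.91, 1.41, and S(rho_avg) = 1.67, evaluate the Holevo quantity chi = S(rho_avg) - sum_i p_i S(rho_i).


chi = S(rho) - sum_i p_i * S(rho_i)
Weighted entropy = 1/16 * 0.13 + 7/16 * 0.91 + 8/16 * 1.41
= 1.1113
chi = 1.67 - 1.1113
= 0.5587

0.5587


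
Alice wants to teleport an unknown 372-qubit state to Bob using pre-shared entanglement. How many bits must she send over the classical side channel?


Quantum teleportation requires 2 classical bits per qubit teleported.
372 qubit(s) -> 2 * 372 = 744 classical bits

744


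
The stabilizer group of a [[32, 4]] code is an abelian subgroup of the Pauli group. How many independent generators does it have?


For an [[n,k]] stabilizer code:
Number of stabilizer generators = n - k
= 32 - 4
= 28

28


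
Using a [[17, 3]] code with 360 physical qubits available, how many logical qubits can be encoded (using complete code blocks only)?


Each code block uses 17 physical qubits for 3 logical qubit(s).
Number of complete blocks = floor(360 / 17) = 21
Logical qubits = 21 * 3
= 63

63


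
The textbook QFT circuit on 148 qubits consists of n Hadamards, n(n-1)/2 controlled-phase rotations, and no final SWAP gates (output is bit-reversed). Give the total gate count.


Hadamard gates: 148
Controlled rotations: n*(n-1)/2 = 148*147/2 = 10878
SWAP gates: 0 (omitted)
Total = 148 + 10878
= 11026

11026


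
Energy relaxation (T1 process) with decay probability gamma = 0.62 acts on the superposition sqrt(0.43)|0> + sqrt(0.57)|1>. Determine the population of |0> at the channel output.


For amplitude damping with parameter gamma on state sqrt(a)|0> + sqrt(b)|1>:
alpha^2 = 0.43, beta^2 = 0.57
P(|0>) = alpha^2 + gamma * beta^2
= 0.43 + 0.62 * 0.57
= 0.43 + 0.3534
= 0.7834

0.7834


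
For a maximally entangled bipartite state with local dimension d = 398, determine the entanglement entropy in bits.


For a maximally entangled state in d x d:
S = log2(d) = log2(398)
= 8.6366

8.6366


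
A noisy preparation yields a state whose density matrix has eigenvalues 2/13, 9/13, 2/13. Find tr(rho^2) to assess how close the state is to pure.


tr(rho^2) = sum of eigenvalues squared
= (2/13)^2 + (9/13)^2 + (2/13)^2
= (4 + 81 + 4) / 169
= 89/169
= 0.5266

0.5266


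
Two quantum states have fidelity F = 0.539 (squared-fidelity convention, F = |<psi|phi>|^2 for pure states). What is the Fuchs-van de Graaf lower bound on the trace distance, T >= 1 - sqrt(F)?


Fuchs-van de Graaf (squared-fidelity convention): 1 - sqrt(F) <= T <= sqrt(1 - F).
Lower bound: T >= 1 - sqrt(F)
sqrt(F) = sqrt(0.539) = 0.7342
T >= 1 - 0.7342
T >= 0.2658

0.2658


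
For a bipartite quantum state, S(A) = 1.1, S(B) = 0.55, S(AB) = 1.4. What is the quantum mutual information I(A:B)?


I(A:B) = S(A) + S(B) - S(AB)
= 1.1 + 0.55 - 1.4
= 0.2500

0.2500


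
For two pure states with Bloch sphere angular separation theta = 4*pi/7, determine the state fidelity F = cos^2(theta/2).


For states separated by angle theta on Bloch sphere:
F = cos^2(theta/2)
theta = 4*pi/7 = 1.7952
theta/2 = 0.8976
cos(theta/2) = 0.6235
F = 0.3887

0.3887


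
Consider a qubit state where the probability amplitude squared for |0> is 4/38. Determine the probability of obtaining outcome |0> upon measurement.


|alpha|^2 = 4/38 = 0.1053
|beta|^2 = 1 - 4/38 = 34/38 = 0.8947
P(|0>) = |alpha|^2 = 0.1053

0.1053


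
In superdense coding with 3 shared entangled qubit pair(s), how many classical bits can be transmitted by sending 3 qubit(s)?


Superdense coding allows 2 classical bits per shared entangled pair.
3 pair(s) -> 2 * 3 = 6 classical bits

6


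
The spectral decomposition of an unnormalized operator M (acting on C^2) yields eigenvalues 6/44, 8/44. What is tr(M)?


tr(M) = sum of eigenvalues
= 6/44 + 8/44
= 14/44
= 0.3182

0.3182


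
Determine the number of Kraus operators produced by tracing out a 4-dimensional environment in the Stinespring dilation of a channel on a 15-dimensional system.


Tracing out the environment in an orthonormal basis {|i>_E} gives Kraus operators K_i = <i|_E U |0>_E.
Number of Kraus operators = dim(H_env) = d_env
= 4

4


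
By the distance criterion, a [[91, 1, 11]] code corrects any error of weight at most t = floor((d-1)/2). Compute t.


Code parameters: [[91, 1, 11]], distance d = 11.
Number of correctable errors = floor((d-1)/2)
= floor((11 - 1)/2)
= floor(10/2)
= 5

5


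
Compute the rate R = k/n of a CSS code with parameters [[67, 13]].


Code rate R = k/n
= 13/67
= 0.1940

0.1940


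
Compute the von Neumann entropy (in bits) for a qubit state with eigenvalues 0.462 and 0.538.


S = -p*log2(p) - (1-p)*log2(1-p)
p = 0.4620, 1-p = 0.5380
= -0.4620 * log2(0.4620) - 0.5380 * log2(0.5380)
= -(-0.5147) - (-0.4811)
= 0.9958

0.9958


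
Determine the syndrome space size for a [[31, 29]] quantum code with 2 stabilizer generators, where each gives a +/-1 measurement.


Each stabilizer generator gives a binary (+1 or -1) measurement outcome.
With 2 independent generators:
Total syndromes = 2^2
= 4

4


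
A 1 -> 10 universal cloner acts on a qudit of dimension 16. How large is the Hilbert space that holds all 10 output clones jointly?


Output space = H^(tensor 10) where dim(H) = 16
dim = 16^10
= 256 (after 2 factors)
= 4096 (after 3 factors)
= 65536 (after 4 factors)
= 1048576 (after 5 factors)
= 16777216 (after 6 factors)
= 268435456 (after 7 factors)
= 4294967296 (after 8 factors)
= 68719476736 (after 9 factors)
= 1099511627776 (after 10 factors)
= 1099511627776

1099511627776


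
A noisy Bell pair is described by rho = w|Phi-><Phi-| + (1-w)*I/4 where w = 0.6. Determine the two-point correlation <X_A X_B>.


|Phi-> = (|00> - |11>)/sqrt(2)
For the pure Bell state, <X_A X_B> = -1 (Bell-state Pauli correlator).
The maximally-mixed part I/4 has tr(I/4 * P tensor P) = 0 for any traceless Pauli P.
So <X_A X_B>_rho = w * (-1) + (1 - w) * 0
= 0.6 * (-1)
= -0.6000

-0.6000


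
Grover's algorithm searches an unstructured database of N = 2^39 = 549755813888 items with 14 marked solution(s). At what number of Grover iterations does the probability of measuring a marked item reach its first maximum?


After j Grover iterations the success probability is P(j) = sin^2((2j+1)*theta), where sin(theta) = sqrt(k/N).
N = 2^39 = 549755813888, k = 14
sin(theta) = sqrt(k/N) = 5.046370146e-06
theta = arcsin(sqrt(k/N)) = 5.046370146e-06 rad
P(j) reaches its first maximum when (2j+1)*theta is as close as possible to pi/2, i.e. j = round(pi/(4*theta) - 1/2).
pi/(4*theta) - 1/2 = 155635.7575
(For comparison, the common estimate pi/4 * sqrt(N/k) = 155636.2575; the exact maximiser is used here.)
Optimal iterations = 155636

155636


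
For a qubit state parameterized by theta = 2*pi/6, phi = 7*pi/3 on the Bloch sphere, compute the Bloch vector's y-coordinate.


theta = 1.0472, phi = 7.3304
r_y = sin(theta)*sin(phi) = 0.8660 * 0.8660
r_y = 0.7500

0.7500


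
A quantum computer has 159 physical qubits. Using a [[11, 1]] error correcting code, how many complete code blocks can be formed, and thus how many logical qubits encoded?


Each code block uses 11 physical qubits for 1 logical qubit(s).
Number of complete blocks = floor(159 / 11) = 14
Logical qubits = 14 * 1
= 14

14


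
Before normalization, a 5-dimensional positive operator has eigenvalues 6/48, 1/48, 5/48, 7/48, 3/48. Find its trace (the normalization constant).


tr(M) = sum of eigenvalues
= 6/48 + 1/48 + 5/48 + 7/48 + 3/48
= 22/48
= 0.4583

0.4583


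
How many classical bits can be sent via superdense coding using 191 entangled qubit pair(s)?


Superdense coding allows 2 classical bits per shared entangled pair.
191 pair(s) -> 2 * 191 = 382 classical bits

382


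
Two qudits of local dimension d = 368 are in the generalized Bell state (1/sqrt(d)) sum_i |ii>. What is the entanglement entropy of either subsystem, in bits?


For a maximally entangled state in d x d:
S = log2(d) = log2(368)
= 8.5236

8.5236


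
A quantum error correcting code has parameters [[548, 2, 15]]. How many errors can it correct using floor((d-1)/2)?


Code parameters: [[548, 2, 15]], distance d = 15.
Number of correctable errors = floor((d-1)/2)
= floor((15 - 1)/2)
= floor(14/2)
= 7

7


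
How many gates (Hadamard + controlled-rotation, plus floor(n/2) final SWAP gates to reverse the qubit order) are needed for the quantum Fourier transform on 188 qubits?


Hadamard gates: 188
Controlled rotations: n*(n-1)/2 = 188*187/2 = 17578
SWAP gates: floor(n/2) = floor(188/2) = 94
Total = 188 + 17578 + 94
= 17860

17860


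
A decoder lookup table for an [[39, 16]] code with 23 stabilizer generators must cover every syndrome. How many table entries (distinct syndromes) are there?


Each stabilizer generator gives a binary (+1 or -1) measurement outcome.
With 23 independent generators:
Total syndromes = 2^23
= 8388608

8388608


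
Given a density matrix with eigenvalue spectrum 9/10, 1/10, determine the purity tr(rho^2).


tr(rho^2) = sum of eigenvalues squared
= (9/10)^2 + (1/10)^2
= (81 + 1) / 100
= 82/100
= 0.8200

0.8200


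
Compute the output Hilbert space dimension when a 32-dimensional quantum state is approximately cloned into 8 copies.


Output space = H^(tensor 8) where dim(H) = 32
dim = 32^8
= 1024 (after 2 factors)
= 32768 (after 3 factors)
= 1048576 (after 4 factors)
= 33554432 (after 5 factors)
= 1073741824 (after 6 factors)
= 34359738368 (after 7 factors)
= 1099511627776 (after 8 factors)
= 1099511627776

1099511627776


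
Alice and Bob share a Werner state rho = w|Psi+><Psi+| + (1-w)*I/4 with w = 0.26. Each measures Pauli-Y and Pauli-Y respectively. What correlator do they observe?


|Psi+> = (|01> + |10>)/sqrt(2)
For the pure Bell state, <Y_A Y_B> = +1 (Bell-state Pauli correlator).
The maximally-mixed part I/4 has tr(I/4 * P tensor P) = 0 for any traceless Pauli P.
So <Y_A Y_B>_rho = w * (+1) + (1 - w) * 0
= 0.26 * (+1)
= 0.2600

0.2600


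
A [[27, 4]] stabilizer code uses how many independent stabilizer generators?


For an [[n,k]] stabilizer code:
Number of stabilizer generators = n - k
= 27 - 4
= 23

23


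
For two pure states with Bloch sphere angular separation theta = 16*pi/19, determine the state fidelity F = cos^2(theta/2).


For states separated by angle theta on Bloch sphere:
F = cos^2(theta/2)
theta = 16*pi/19 = 2.6456
theta/2 = 1.3228
cos(theta/2) = 0.2455
F = 0.0603

0.0603


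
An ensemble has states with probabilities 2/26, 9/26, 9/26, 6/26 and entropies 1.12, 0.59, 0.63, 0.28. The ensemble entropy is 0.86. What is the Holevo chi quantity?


chi = S(rho) - sum_i p_i * S(rho_i)
Weighted entropy = 2/26 * 1.12 + 9/26 * 0.59 + 9/26 * 0.63 + 6/26 * 0.28
= 0.5731
chi = 0.86 - 0.5731
= 0.2869

0.2869


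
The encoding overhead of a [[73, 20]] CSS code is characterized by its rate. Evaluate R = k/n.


Code rate R = k/n
= 20/73
= 0.2740

0.2740


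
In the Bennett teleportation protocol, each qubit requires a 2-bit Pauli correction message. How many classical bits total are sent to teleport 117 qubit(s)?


Quantum teleportation requires 2 classical bits per qubit teleported.
117 qubit(s) -> 2 * 117 = 234 classical bits

234


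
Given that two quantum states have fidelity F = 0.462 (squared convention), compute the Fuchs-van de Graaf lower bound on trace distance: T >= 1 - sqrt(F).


Fuchs-van de Graaf (squared-fidelity convention): 1 - sqrt(F) <= T <= sqrt(1 - F).
Lower bound: T >= 1 - sqrt(F)
sqrt(F) = sqrt(0.462) = 0.6797
T >= 1 - 0.6797
T >= 0.3203

0.3203


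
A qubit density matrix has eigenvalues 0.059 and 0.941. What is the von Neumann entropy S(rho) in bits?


S = -p*log2(p) - (1-p)*log2(1-p)
p = 0.0590, 1-p = 0.9410
= -0.0590 * log2(0.0590) - 0.9410 * log2(0.9410)
= -(-0.2409) - (-0.0826)
= 0.3235

0.3235


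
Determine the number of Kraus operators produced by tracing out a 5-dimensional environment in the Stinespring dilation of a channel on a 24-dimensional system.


Tracing out the environment in an orthonormal basis {|i>_E} gives Kraus operators K_i = <i|_E U |0>_E.
Number of Kraus operators = dim(H_env) = d_env
= 5

5


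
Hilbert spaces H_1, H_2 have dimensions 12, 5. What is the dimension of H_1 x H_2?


dim(H_1 x H_2) = 12 * 5
= 60

60


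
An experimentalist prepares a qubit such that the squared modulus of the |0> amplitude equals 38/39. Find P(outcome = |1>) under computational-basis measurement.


|alpha|^2 = 38/39 = 0.9744
|beta|^2 = 1 - 38/39 = 1/39 = 0.0256
P(|1>) = |beta|^2 = 0.0256

0.0256


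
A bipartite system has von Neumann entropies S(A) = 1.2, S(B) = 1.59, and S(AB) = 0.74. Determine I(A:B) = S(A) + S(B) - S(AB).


I(A:B) = S(A) + S(B) - S(AB)
= 1.2 + 1.59 - 0.74
= 2.0500

2.0500


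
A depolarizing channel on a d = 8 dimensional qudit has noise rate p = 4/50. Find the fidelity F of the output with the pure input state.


F = (1-p) + p/d
= (1 - 0.0800) + 0.0800/8
= 0.9200 + 0.0100
= 0.9300

0.9300


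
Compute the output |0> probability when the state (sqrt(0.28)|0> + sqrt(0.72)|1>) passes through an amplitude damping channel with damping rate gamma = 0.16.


For amplitude damping with parameter gamma on state sqrt(a)|0> + sqrt(b)|1>:
alpha^2 = 0.28, beta^2 = 0.72
P(|0>) = alpha^2 + gamma * beta^2
= 0.28 + 0.16 * 0.72
= 0.28 + 0.1152
= 0.3952

0.3952


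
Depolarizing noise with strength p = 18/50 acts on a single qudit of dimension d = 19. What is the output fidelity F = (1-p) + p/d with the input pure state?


F = (1-p) + p/d
= (1 - 0.3600) + 0.3600/19
= 0.6400 + 0.0189
= 0.6589

0.6589


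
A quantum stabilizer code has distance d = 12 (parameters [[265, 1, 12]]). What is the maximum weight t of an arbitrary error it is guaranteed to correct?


Code parameters: [[265, 1, 12]], distance d = 12.
Number of correctable errors = floor((d-1)/2)
= floor((12 - 1)/2)
= floor(11/2)
= 5

5


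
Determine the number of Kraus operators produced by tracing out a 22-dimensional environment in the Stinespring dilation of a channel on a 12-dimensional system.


Tracing out the environment in an orthonormal basis {|i>_E} gives Kraus operators K_i = <i|_E U |0>_E.
Number of Kraus operators = dim(H_env) = d_env
= 22

22


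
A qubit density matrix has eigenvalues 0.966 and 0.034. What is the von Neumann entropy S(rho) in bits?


S = -p*log2(p) - (1-p)*log2(1-p)
p = 0.9660, 1-p = 0.0340
= -0.9660 * log2(0.9660) - 0.0340 * log2(0.0340)
= -(-0.0482) - (-0.1659)
= 0.2141

0.2141


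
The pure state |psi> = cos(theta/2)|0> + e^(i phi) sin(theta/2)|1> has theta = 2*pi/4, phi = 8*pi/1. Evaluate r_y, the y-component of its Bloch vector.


theta = 1.5708, phi = 25.1327
r_y = sin(theta)*sin(phi) = 1.0000 * 0.0000
r_y = 0.0000

0.0000


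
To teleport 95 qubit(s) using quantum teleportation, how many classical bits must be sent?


Quantum teleportation requires 2 classical bits per qubit teleported.
95 qubit(s) -> 2 * 95 = 190 classical bits

190


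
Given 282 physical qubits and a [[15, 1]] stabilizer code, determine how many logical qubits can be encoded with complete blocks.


Each code block uses 15 physical qubits for 1 logical qubit(s).
Number of complete blocks = floor(282 / 15) = 18
Logical qubits = 18 * 1
= 18

18


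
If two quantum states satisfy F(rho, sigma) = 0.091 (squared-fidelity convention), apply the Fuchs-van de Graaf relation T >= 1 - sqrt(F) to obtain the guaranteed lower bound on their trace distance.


Fuchs-van de Graaf (squared-fidelity convention): 1 - sqrt(F) <= T <= sqrt(1 - F).
Lower bound: T >= 1 - sqrt(F)
sqrt(F) = sqrt(0.091) = 0.3017
T >= 1 - 0.3017
T >= 0.6983

0.6983


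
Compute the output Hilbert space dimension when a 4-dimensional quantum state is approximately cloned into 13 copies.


Output space = H^(tensor 13) where dim(H) = 4
dim = 4^13
= 16 (after 2 factors)
= 64 (after 3 factors)
= 256 (after 4 factors)
= 1024 (after 5 factors)
= 4096 (after 6 factors)
= 16384 (after 7 factors)
= 65536 (after 8 factors)
= 262144 (after 9 factors)
= 1048576 (after 10 factors)
= 4194304 (after 11 factors)
= 16777216 (after 12 factors)
= 67108864 (after 13 factors)
= 67108864

67108864


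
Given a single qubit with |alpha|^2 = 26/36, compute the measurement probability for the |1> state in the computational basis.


|alpha|^2 = 26/36 = 0.7222
|beta|^2 = 1 - 26/36 = 10/36 = 0.2778
P(|1>) = |beta|^2 = 0.2778

0.2778


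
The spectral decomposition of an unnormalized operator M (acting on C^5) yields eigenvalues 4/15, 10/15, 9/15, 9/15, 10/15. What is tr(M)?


tr(M) = sum of eigenvalues
= 4/15 + 10/15 + 9/15 + 9/15 + 10/15
= 42/15
= 2.8000

2.8000


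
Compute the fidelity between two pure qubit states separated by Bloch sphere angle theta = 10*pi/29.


For states separated by angle theta on Bloch sphere:
F = cos^2(theta/2)
theta = 10*pi/29 = 1.0833
theta/2 = 0.5417
cos(theta/2) = 0.8569
F = 0.7342

0.7342


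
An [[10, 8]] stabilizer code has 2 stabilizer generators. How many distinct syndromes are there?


Each stabilizer generator gives a binary (+1 or -1) measurement outcome.
With 2 independent generators:
Total syndromes = 2^2
= 4

4


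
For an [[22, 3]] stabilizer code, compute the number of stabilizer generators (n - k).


For an [[n,k]] stabilizer code:
Number of stabilizer generators = n - k
= 22 - 3
= 19

19


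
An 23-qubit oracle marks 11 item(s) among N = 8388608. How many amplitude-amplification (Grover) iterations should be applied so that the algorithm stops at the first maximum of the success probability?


After j Grover iterations the success probability is P(j) = sin^2((2j+1)*theta), where sin(theta) = sqrt(k/N).
N = 2^23 = 8388608, k = 11
sin(theta) = sqrt(k/N) = 0.001145121035
theta = arcsin(sqrt(k/N)) = 0.001145121285 rad
P(j) reaches its first maximum when (2j+1)*theta is as close as possible to pi/2, i.e. j = round(pi/(4*theta) - 1/2).
pi/(4*theta) - 1/2 = 685.3646
(For comparison, the common estimate pi/4 * sqrt(N/k) = 685.8648; the exact maximiser is used here.)
Optimal iterations = 685

685


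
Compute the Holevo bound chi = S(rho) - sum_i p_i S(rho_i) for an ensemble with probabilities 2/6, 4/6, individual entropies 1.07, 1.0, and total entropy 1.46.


chi = S(rho) - sum_i p_i * S(rho_i)
Weighted entropy = 2/6 * 1.07 + 4/6 * 1.0
= 1.0233
chi = 1.46 - 1.0233
= 0.4367

0.4367


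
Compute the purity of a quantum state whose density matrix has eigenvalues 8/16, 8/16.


tr(rho^2) = sum of eigenvalues squared
= (8/16)^2 + (8/16)^2
= (64 + 64) / 256
= 128/256
= 0.5000

0.5000


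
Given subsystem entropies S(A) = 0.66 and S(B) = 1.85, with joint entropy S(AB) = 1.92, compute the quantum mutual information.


I(A:B) = S(A) + S(B) - S(AB)
= 0.66 + 1.85 - 1.92
= 0.5900

0.5900


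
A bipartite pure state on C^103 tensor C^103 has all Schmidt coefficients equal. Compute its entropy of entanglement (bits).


For a maximally entangled state in d x d:
S = log2(d) = log2(103)
= 6.6865

6.6865


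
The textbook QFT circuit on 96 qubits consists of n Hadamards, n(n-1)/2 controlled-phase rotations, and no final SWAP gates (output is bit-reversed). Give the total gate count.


Hadamard gates: 96
Controlled rotations: n*(n-1)/2 = 96*95/2 = 4560
SWAP gates: 0 (omitted)
Total = 96 + 4560
= 4656

4656


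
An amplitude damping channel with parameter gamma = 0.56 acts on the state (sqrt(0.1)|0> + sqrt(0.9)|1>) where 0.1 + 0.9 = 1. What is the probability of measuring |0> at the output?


For amplitude damping with parameter gamma on state sqrt(a)|0> + sqrt(b)|1>:
alpha^2 = 0.1, beta^2 = 0.9
P(|0>) = alpha^2 + gamma * beta^2
= 0.1 + 0.56 * 0.9
= 0.1 + 0.5040
= 0.6040

0.6040


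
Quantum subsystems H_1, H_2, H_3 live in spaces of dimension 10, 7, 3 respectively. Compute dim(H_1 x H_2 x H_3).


dim(H_1 x H_2 x H_3) = 10 * 7 * 3
= 70 * 3
= 210

210


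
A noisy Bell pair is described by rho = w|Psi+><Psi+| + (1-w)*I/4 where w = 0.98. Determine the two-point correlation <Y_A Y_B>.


|Psi+> = (|01> + |10>)/sqrt(2)
For the pure Bell state, <Y_A Y_B> = +1 (Bell-state Pauli correlator).
The maximally-mixed part I/4 has tr(I/4 * P tensor P) = 0 for any traceless Pauli P.
So <Y_A Y_B>_rho = w * (+1) + (1 - w) * 0
= 0.98 * (+1)
= 0.9800

0.9800


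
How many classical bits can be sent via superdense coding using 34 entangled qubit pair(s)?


Superdense coding allows 2 classical bits per shared entangled pair.
34 pair(s) -> 2 * 34 = 68 classical bits

68


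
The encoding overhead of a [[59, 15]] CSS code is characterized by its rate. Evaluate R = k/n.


Code rate R = k/n
= 15/59
= 0.2542

0.2542


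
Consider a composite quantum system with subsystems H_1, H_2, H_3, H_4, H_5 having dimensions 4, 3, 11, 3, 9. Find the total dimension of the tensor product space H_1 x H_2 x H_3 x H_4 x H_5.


dim(H_1 x H_2 x H_3 x H_4 x H_5) = 4 * 3 * 11 * 3 * 9
= 12 * 11 * 3 * 9
= 132 * 3 * 9
= 396 * 9
= 3564

3564


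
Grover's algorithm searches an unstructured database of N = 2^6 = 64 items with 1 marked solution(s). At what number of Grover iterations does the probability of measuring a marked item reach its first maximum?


After j Grover iterations the success probability is P(j) = sin^2((2j+1)*theta), where sin(theta) = sqrt(k/N).
N = 2^6 = 64, k = 1
sin(theta) = sqrt(k/N) = 0.125
theta = arcsin(sqrt(k/N)) = 0.1253278312 rad
P(j) reaches its first maximum when (2j+1)*theta is as close as possible to pi/2, i.e. j = round(pi/(4*theta) - 1/2).
pi/(4*theta) - 1/2 = 5.7667
(For comparison, the common estimate pi/4 * sqrt(N/k) = 6.2832; the exact maximiser is used here.)
Optimal iterations = 6

6


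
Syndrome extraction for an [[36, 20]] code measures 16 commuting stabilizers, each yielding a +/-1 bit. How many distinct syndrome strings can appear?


Each stabilizer generator gives a binary (+1 or -1) measurement outcome.
With 16 independent generators:
Total syndromes = 2^16
= 65536

65536


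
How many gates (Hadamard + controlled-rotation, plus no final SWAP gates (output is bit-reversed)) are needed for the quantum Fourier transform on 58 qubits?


Hadamard gates: 58
Controlled rotations: n*(n-1)/2 = 58*57/2 = 1653
SWAP gates: 0 (omitted)
Total = 58 + 1653
= 1711

1711


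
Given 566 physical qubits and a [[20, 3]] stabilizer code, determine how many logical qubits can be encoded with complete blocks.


Each code block uses 20 physical qubits for 3 logical qubit(s).
Number of complete blocks = floor(566 / 20) = 28
Logical qubits = 28 * 3
= 84

84


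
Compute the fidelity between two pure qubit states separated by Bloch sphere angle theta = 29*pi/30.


For states separated by angle theta on Bloch sphere:
F = cos^2(theta/2)
theta = 29*pi/30 = 3.0369
theta/2 = 1.5184
cos(theta/2) = 0.0523
F = 0.0027

0.0027


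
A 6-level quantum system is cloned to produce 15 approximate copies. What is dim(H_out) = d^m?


Output space = H^(tensor 15) where dim(H) = 6
dim = 6^15
= 36 (after 2 factors)
= 216 (after 3 factors)
= 1296 (after 4 factors)
= 7776 (after 5 factors)
= 46656 (after 6 factors)
= 279936 (after 7 factors)
= 1679616 (after 8 factors)
= 10077696 (after 9 factors)
= 60466176 (after 10 factors)
= 362797056 (after 11 factors)
= 2176782336 (after 12 factors)
= 13060694016 (after 13 factors)
= 78364164096 (after 14 factors)
= 470184984576 (after 15 factors)
= 470184984576

470184984576


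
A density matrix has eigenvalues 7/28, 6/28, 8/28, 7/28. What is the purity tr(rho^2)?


tr(rho^2) = sum of eigenvalues squared
= (7/28)^2 + (6/28)^2 + (8/28)^2 + (7/28)^2
= (49 + 36 + 64 + 49) / 784
= 198/784
= 0.2526

0.2526


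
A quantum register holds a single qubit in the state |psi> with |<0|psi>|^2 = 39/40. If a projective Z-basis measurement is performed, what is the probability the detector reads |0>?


|alpha|^2 = 39/40 = 0.9750
|beta|^2 = 1 - 39/40 = 1/40 = 0.0250
P(|0>) = |alpha|^2 = 0.9750

0.9750


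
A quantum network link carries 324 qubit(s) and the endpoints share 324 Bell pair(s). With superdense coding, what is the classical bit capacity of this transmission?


Superdense coding allows 2 classical bits per shared entangled pair.
324 pair(s) -> 2 * 324 = 648 classical bits

648


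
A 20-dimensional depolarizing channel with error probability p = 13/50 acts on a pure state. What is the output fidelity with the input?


F = (1-p) + p/d
= (1 - 0.2600) + 0.2600/20
= 0.7400 + 0.0130
= 0.7530

0.7530


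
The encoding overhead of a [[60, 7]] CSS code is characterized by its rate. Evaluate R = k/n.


Code rate R = k/n
= 7/60
= 0.1167

0.1167


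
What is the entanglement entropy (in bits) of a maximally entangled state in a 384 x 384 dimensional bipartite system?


For a maximally entangled state in d x d:
S = log2(d) = log2(384)
= 8.5850

8.5850


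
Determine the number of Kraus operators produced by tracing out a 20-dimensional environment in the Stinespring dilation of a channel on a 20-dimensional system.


Tracing out the environment in an orthonormal basis {|i>_E} gives Kraus operators K_i = <i|_E U |0>_E.
Number of Kraus operators = dim(H_env) = d_env
= 20

20


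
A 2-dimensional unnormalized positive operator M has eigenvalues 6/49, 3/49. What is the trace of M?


tr(M) = sum of eigenvalues
= 6/49 + 3/49
= 9/49
= 0.1837

0.1837


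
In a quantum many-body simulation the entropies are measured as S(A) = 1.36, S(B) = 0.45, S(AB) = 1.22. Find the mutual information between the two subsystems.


I(A:B) = S(A) + S(B) - S(AB)
= 1.36 + 0.45 - 1.22
= 0.5900

0.5900


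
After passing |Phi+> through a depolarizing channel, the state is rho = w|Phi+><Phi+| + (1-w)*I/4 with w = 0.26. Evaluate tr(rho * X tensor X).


|Phi+> = (|00> + |11>)/sqrt(2)
For the pure Bell state, <X_A X_B> = +1 (Bell-state Pauli correlator).
The maximally-mixed part I/4 has tr(I/4 * P tensor P) = 0 for any traceless Pauli P.
So <X_A X_B>_rho = w * (+1) + (1 - w) * 0
= 0.26 * (+1)
= 0.2600

0.2600


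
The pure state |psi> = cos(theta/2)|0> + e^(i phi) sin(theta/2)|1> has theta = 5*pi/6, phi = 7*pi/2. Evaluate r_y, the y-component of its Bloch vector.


theta = 2.6180, phi = 10.9956
r_y = sin(theta)*sin(phi) = 0.5000 * -1.0000
r_y = -0.5000

-0.5000


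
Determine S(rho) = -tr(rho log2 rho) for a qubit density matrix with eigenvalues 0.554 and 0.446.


S = -p*log2(p) - (1-p)*log2(1-p)
p = 0.5540, 1-p = 0.4460
= -0.5540 * log2(0.5540) - 0.4460 * log2(0.4460)
= -(-0.4720) - (-0.5195)
= 0.9916

0.9916


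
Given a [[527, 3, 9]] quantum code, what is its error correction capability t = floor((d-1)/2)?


Code parameters: [[527, 3, 9]], distance d = 9.
Number of correctable errors = floor((d-1)/2)
= floor((9 - 1)/2)
= floor(8/2)
= 4

4


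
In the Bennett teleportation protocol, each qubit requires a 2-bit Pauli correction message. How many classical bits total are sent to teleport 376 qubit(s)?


Quantum teleportation requires 2 classical bits per qubit teleported.
376 qubit(s) -> 2 * 376 = 752 classical bits

752


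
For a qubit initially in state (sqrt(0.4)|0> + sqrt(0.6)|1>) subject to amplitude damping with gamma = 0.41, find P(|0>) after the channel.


For amplitude damping with parameter gamma on state sqrt(a)|0> + sqrt(b)|1>:
alpha^2 = 0.4, beta^2 = 0.6
P(|0>) = alpha^2 + gamma * beta^2
= 0.4 + 0.41 * 0.6
= 0.4 + 0.2460
= 0.6460

0.6460


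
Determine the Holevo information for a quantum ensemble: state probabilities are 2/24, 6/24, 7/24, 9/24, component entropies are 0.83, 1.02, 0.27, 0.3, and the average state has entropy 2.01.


chi = S(rho) - sum_i p_i * S(rho_i)
Weighted entropy = 2/24 * 0.83 + 6/24 * 1.02 + 7/24 * 0.27 + 9/24 * 0.3
= 0.5154
chi = 2.01 - 0.5154
= 1.4946

1.4946


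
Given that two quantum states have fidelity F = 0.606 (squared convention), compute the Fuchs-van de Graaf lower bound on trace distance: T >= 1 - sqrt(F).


Fuchs-van de Graaf (squared-fidelity convention): 1 - sqrt(F) <= T <= sqrt(1 - F).
Lower bound: T >= 1 - sqrt(F)
sqrt(F) = sqrt(0.606) = 0.7785
T >= 1 - 0.7785
T >= 0.2215

0.2215


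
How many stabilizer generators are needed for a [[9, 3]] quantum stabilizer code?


For an [[n,k]] stabilizer code:
Number of stabilizer generators = n - k
= 9 - 3
= 6

6


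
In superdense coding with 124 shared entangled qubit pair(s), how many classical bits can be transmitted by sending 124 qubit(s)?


Superdense coding allows 2 classical bits per shared entangled pair.
124 pair(s) -> 2 * 124 = 248 classical bits

248


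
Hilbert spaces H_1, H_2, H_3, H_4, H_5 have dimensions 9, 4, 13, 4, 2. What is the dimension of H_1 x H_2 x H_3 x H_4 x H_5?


dim(H_1 x H_2 x H_3 x H_4 x H_5) = 9 * 4 * 13 * 4 * 2
= 36 * 13 * 4 * 2
= 468 * 4 * 2
= 1872 * 2
= 3744

3744


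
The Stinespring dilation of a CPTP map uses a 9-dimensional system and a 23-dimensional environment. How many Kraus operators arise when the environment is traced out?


Tracing out the environment in an orthonormal basis {|i>_E} gives Kraus operators K_i = <i|_E U |0>_E.
Number of Kraus operators = dim(H_env) = d_env
= 23

23
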